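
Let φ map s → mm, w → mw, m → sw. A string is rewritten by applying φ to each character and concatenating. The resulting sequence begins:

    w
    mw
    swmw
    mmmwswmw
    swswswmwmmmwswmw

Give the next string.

mmmwmmmwmmmwswmwswswswmwmmmwswmw

Replace each of the 16 characters of swswswmwmmmwswmw in place — mm mw mm mw mm mw sw mw sw sw sw mw mm mw sw mw — and concatenate.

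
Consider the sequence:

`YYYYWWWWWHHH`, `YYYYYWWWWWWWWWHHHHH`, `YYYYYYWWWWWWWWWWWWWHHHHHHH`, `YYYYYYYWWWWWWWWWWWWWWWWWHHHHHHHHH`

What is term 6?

The n-th term is n+3 Y's then 4n+1 W's then 2n+1 H's (n = 1, 2, …).
Setting n = 6 gives 9, 25, 13 characters in each block.

YYYYYYYYYWWWWWWWWWWWWWWWWWWWWWWWWWHHHHHHHHHHHHH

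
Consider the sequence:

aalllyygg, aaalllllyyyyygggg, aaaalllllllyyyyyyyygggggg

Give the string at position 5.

aaaaaalllllllllllyyyyyyyyyyyyyygggggggggg

The n-th term is n+1 a's then 2n+1 l's then 3n-1 y's then 2n g's (n = 1, 2, …).
For term 5, n = 5, so the run lengths are 6, 11, 14, 10.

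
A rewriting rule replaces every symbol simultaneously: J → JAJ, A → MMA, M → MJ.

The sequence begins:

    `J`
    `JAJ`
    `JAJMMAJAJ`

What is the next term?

JAJMMAJAJMJMJMMAJAJMMAJAJ

Rewriting each symbol of JAJMMAJAJ: J→JAJ, A→MMA, J→JAJ, M→MJ, M→MJ, A→MMA, J→JAJ, A→MMA, J→JAJ, which concatenates to JAJ MMA JAJ MJ MJ MMA JAJ MMA JAJ.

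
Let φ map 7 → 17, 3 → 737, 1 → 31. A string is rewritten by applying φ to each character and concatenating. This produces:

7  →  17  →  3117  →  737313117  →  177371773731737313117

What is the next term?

311717737173117177371773731177371773731737313117

Applying the rule to each of the 21 symbols of 177371773731737313117 gives the pieces 31 17 17 737 17 31 17 17 737 17 737 31 17 737 17 737 31 737 31 31 17, which concatenate to the answer.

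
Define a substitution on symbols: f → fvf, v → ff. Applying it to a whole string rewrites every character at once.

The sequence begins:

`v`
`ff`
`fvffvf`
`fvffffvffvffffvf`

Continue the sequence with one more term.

Rewriting the 16 symbols of fvffffvffvffffvf one by one yields fvf ff fvf fvf fvf fvf ff fvf fvf ff fvf fvf fvf fvf ff fvf; concatenated:

fvffffvffvffvffvffffvffvffffvffvffvffvffffvf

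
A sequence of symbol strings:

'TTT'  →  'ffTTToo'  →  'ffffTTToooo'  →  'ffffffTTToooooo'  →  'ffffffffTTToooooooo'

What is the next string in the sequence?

Each term wraps the previous one in ff on the left and oo on the right.
One more step from ffffffffTTToooooooo gives the answer.

ffffffffffTTToooooooooo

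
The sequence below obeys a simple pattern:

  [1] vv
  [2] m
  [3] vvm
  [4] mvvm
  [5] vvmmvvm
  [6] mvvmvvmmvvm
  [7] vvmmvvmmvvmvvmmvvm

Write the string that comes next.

From term 3 onward, concatenate the second-to-last term with the last: vv·m = vvm, m·vvm = mvvm, …
So term 8 is mvvmvvmmvvm·vvmmvvmmvvmvvmmvvm.

mvvmvvmmvvmvvmmvvmmvvmvvmmvvm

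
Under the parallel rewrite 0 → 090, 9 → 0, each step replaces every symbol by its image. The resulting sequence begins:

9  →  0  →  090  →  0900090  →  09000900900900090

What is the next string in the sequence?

09000900900900090090009009000900900900090

φ(09000900900900090) expands symbol-by-symbol to 090 0 090 090 090 0 090 090 0 090 090 0 090 090 090 0 090; joining the 17 pieces gives the next term.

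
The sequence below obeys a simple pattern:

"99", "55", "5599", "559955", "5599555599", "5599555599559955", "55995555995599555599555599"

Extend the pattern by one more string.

559955559955995555995555995599555599559955

This is a Fibonacci-style word recurrence s(k) = s(k−1)·s(k−2): e.g. 55·99 = 5599.
So term 8 is 55995555995599555599555599·5599555599559955.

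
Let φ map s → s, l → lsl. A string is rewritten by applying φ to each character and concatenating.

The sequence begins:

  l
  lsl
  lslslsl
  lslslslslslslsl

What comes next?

lslslslslslslslslslslslslslslsl

Replace each of the 15 characters of lslslslslslslsl in place — lsl s lsl s lsl s lsl s lsl s lsl s lsl s lsl — and concatenate.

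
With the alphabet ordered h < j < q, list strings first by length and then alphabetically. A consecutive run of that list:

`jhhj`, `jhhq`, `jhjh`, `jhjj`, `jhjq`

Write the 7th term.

jhqj

Continuing the enumeration 2 steps past jhjq: jhjq → jhqh → (answer).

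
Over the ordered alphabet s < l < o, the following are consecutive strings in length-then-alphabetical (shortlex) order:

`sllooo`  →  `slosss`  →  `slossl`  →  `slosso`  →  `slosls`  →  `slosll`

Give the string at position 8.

Continuing the enumeration 2 steps past slosll: slosll → sloslo → (answer).

slosos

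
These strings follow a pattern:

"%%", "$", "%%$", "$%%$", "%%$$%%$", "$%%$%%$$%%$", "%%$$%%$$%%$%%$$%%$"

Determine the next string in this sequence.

From term 3 onward, concatenate the second-to-last term with the last: %%·$ = %%$, $·%%$ = $%%$, …
The next term joins $%%$%%$$%%$ and %%$$%%$$%%$%%$$%%$.

$%%$%%$$%%$%%$$%%$$%%$%%$$%%$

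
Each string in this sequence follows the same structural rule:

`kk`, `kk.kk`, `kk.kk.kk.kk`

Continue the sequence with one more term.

kk.kk.kk.kk.kk.kk.kk.kk

s(k+1) = s(k)·.·s(k) — each term doubles the last with '.' between the halves.
So the next term is two copies of kk.kk.kk.kk with '.' between the halves.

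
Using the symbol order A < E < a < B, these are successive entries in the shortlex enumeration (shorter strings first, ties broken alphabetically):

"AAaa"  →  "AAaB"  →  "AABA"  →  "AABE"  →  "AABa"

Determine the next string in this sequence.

AABB

Find the rightmost character of AABa below B, bump it to the next letter, and reset everything to its right to A.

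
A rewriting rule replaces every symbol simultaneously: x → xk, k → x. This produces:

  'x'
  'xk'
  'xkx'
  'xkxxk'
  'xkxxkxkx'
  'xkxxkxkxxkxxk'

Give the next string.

Rewriting the 13 symbols of xkxxkxkxxkxxk one by one yields xk x xk xk x xk x xk xk x xk xk x; concatenated:

xkxxkxkxxkxxkxkxxkxkx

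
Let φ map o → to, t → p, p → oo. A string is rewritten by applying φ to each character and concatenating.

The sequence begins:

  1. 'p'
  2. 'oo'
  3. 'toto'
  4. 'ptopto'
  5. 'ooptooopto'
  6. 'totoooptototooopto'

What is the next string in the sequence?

ptoptototoooptoptoptototooopto

Replace each of the 18 characters of totoooptototooopto in place — p to p to to to oo p to p to p to to to oo p to — and concatenate.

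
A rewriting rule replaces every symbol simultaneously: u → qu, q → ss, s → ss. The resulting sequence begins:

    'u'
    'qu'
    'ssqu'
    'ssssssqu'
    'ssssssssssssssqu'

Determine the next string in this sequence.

Rewriting the 16 symbols of ssssssssssssssqu one by one yields ss ss ss ss ss ss ss ss ss ss ss ss ss ss ss qu; concatenated:

ssssssssssssssssssssssssssssssqu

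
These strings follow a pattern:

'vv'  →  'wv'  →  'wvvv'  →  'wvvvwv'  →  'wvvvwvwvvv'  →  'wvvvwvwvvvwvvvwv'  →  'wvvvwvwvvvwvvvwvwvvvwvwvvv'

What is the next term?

From term 3 onward, concatenate the last term with the second-to-last: wv·vv = wvvv, wvvv·wv = wvvvwv, …
So term 8 is wvvvwvwvvvwvvvwvwvvvwvwvvv·wvvvwvwvvvwvvvwv.

wvvvwvwvvvwvvvwvwvvvwvwvvvwvvvwvwvvvwvvvwv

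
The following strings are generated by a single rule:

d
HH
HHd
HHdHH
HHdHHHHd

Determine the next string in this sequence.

HHdHHHHdHHdHH

This is a Fibonacci-style word recurrence s(k) = s(k−1)·s(k−2): e.g. HH·d = HHd.
So term 6 is HHdHHHHd·HHdHH.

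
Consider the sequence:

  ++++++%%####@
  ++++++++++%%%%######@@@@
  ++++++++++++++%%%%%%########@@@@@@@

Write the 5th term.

++++++++++++++++++++++%%%%%%%%%%############@@@@@@@@@@@@@

Term n consists of 4n+2 +'s, followed by 2n %'s, followed by 2n+2 #'s, followed by 3n-2 @'s (n = 1, 2, …).
At n = 5 the blocks have lengths 22, 10, 12, 13.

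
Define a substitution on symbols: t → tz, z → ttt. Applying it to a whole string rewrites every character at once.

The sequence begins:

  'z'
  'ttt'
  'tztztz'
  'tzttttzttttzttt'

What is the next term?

tzttttztztztzttttztztztzttttztztz

Applying the rule to each of the 15 symbols of tzttttzttttzttt gives the pieces tz ttt tz tz tz tz ttt tz tz tz tz ttt tz tz tz, which concatenate to the answer.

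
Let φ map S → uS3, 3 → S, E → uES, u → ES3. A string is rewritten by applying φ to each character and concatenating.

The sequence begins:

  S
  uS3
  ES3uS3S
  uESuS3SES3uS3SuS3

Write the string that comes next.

ES3uESuS3ES3uS3SuS3uESuS3SES3uS3SuS3ES3uS3S

φ(uESuS3SES3uS3SuS3) expands symbol-by-symbol to ES3 uES uS3 ES3 uS3 S uS3 uES uS3 S ES3 uS3 S uS3 ES3 uS3 S; joining the 17 pieces gives the next term.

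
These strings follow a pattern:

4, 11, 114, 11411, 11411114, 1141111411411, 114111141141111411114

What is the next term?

1141111411411114111141141111411411

Each term (from the third on) is the previous term followed by the one before it: term 3 = 11·4 = 114.
The next term joins 114111141141111411114 and 1141111411411.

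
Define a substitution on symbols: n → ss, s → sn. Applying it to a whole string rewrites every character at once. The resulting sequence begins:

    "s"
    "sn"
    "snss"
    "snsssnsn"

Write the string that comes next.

Apply φ to snsssnsn symbol by symbol: s→sn, n→ss, s→sn, s→sn, s→sn, n→ss, s→sn, n→ss; joined: sn ss sn sn sn ss sn ss.

snsssnsnsnsssnss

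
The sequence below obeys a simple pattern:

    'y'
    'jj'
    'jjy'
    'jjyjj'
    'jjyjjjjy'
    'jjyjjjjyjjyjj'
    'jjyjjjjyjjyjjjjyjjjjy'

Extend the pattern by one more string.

Each term (from the third on) is the previous term followed by the one before it: term 3 = jj·y = jjy.
Continuing: jjyjjjjyjjyjjjjyjjjjy · jjyjjjjyjjyjj gives term 8.

jjyjjjjyjjyjjjjyjjjjyjjyjjjjyjjyjj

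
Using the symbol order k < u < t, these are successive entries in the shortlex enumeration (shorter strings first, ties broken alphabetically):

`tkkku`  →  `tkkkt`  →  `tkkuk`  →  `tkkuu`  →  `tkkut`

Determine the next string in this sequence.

tkktk

Find the rightmost character of tkkut below t, bump it to the next letter, and reset everything to its right to k.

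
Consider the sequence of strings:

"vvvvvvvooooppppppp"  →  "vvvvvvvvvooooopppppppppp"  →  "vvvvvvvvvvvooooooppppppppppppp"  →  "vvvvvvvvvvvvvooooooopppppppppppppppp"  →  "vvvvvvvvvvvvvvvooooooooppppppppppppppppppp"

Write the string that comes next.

vvvvvvvvvvvvvvvvvooooooooopppppppppppppppppppppp

Reading off run lengths: v runs 7, 9, 11, 13, 15; o runs 4, 5, 6, 7, 8; p runs 7, 10, 13, 16, 19 — each is linear in n, where the shown terms are n = 2, 3, 4, 5, 6.
Setting n = 7 gives 17, 9, 22 characters in each block.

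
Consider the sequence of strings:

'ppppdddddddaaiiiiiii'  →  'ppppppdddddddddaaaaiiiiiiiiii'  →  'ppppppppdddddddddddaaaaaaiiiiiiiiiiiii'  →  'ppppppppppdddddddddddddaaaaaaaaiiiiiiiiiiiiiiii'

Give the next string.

Reading off run lengths: p runs 4, 6, 8, 10; d runs 7, 9, 11, 13; a runs 2, 4, 6, 8; i runs 7, 10, 13, 16 — each is linear in n, where the shown terms are n = 2, 3, 4, 5.
At n = 6 the blocks have lengths 12, 15, 10, 19.

ppppppppppppdddddddddddddddaaaaaaaaaaiiiiiiiiiiiiiiiiiii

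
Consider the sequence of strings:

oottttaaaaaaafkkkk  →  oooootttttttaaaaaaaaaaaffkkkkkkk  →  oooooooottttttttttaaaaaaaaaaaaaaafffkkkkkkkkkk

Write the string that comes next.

oooooooooootttttttttttttaaaaaaaaaaaaaaaaaaaffffkkkkkkkkkkkkk

Term n consists of 3n-1 o's, followed by 3n+1 t's, followed by 4n+3 a's, followed by n f's, followed by 3n+1 k's (n = 1, 2, …).
At n = 4 the blocks have lengths 11, 13, 19, 4, 13.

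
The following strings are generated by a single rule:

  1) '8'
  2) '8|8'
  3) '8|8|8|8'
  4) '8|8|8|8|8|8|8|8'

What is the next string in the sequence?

s(k+1) = s(k)·|·s(k) — each term doubles the last with '|' between the halves.
One more doubling of 8|8|8|8|8|8|8|8 gives the answer.

8|8|8|8|8|8|8|8|8|8|8|8|8|8|8|8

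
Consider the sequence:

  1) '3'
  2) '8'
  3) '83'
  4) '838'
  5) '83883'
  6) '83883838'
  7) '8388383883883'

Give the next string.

Each term (from the third on) is the previous term followed by the one before it: term 3 = 8·3 = 83.
The next term joins 8388383883883 and 83883838.

838838388388383883838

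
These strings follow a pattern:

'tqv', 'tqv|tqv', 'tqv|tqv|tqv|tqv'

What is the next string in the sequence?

Every step duplicates the string with '|' between the halves.
Doubling tqv|tqv|tqv|tqv with '|' between the halves:

tqv|tqv|tqv|tqv|tqv|tqv|tqv|tqv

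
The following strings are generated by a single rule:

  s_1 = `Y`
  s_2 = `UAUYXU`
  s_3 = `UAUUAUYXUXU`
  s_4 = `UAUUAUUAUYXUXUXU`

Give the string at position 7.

Every step adds UAU to the front and XU to the end of the previous string.
From UAUUAUUAUYXUXUXU, 3 further steps: UAUUAUUAUYXUXUXU → UAUUAUUAUUAUYXUXUXUXU → UAUUAUUAUUAUUAUYXUXUXUXUXU → (answer).

UAUUAUUAUUAUUAUUAUYXUXUXUXUXUXU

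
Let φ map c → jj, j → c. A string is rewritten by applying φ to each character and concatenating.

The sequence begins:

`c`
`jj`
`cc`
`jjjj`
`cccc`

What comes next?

jjjjjjjj

Rewriting each symbol of cccc: c→jj, c→jj, c→jj, c→jj, which concatenates to jj jj jj jj.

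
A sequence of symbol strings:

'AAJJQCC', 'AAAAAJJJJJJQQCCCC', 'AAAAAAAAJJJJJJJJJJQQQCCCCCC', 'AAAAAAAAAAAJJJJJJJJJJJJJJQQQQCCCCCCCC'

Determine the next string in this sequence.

AAAAAAAAAAAAAAJJJJJJJJJJJJJJJJJJQQQQQCCCCCCCCCC

Reading off run lengths: A runs 2, 5, 8, 11; J runs 2, 6, 10, 14; Q runs 1, 2, 3, 4; C runs 2, 4, 6, 8 — each is linear in n (n = 1, 2, …).
For the next term, n = 5, so the run lengths are 14, 18, 5, 10.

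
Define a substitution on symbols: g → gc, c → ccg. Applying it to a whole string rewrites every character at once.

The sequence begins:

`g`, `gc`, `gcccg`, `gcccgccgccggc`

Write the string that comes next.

gcccgccgccggcccgccggcccgccggcgcccg

Replace each of the 13 characters of gcccgccgccggc in place — gc ccg ccg ccg gc ccg ccg gc ccg ccg gc gc ccg — and concatenate.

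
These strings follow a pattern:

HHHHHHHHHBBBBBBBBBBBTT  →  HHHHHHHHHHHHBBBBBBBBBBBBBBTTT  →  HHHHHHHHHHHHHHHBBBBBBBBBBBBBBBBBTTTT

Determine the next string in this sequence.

HHHHHHHHHHHHHHHHHHBBBBBBBBBBBBBBBBBBBBTTTTT

The n-th term is 3n H's then 3n+2 B's then n-1 T's, where the shown terms are n = 3, 4, 5.
Setting n = 6 gives 18, 20, 5 characters in each block.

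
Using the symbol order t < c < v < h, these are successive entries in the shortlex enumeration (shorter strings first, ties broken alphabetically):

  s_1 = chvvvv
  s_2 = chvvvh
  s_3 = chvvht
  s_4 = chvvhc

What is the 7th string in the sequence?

Advancing 3 positions from chvvhc through chvvhc → chvvhv → chvvhh reaches term 7.

chvhtt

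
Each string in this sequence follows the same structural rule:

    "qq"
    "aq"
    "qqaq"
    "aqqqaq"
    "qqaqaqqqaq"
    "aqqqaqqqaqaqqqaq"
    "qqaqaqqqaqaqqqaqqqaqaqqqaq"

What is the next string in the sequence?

aqqqaqqqaqaqqqaqqqaqaqqqaqaqqqaqqqaqaqqqaq

From term 3 onward, concatenate the second-to-last term with the last: qq·aq = qqaq, aq·qqaq = aqqqaq, …
The next term joins aqqqaqqqaqaqqqaq and qqaqaqqqaqaqqqaqqqaqaqqqaq.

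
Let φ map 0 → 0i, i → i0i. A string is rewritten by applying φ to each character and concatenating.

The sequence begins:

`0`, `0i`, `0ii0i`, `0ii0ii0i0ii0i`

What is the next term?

φ(0ii0ii0i0ii0i) expands symbol-by-symbol to 0i i0i i0i 0i i0i i0i 0i i0i 0i i0i i0i 0i i0i; joining the 13 pieces gives the next term.

0ii0ii0i0ii0ii0i0ii0i0ii0ii0i0ii0i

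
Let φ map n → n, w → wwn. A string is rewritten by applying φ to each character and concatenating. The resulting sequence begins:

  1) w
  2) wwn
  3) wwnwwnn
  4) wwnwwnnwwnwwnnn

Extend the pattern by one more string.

φ(wwnwwnnwwnwwnnn) expands symbol-by-symbol to wwn wwn n wwn wwn n n wwn wwn n wwn wwn n n n; joining the 15 pieces gives the next term.

wwnwwnnwwnwwnnnwwnwwnnwwnwwnnnn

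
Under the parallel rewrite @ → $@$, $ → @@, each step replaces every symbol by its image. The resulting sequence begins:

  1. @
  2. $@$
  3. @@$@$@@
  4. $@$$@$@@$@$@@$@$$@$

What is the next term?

φ($@$$@$@@$@$@@$@$$@$) expands symbol-by-symbol to @@ $@$ @@ @@ $@$ @@ $@$ $@$ @@ $@$ @@ $@$ $@$ @@ $@$ @@ @@ $@$ @@; joining the 19 pieces gives the next term.

@@$@$@@@@$@$@@$@$$@$@@$@$@@$@$$@$@@$@$@@@@$@$@@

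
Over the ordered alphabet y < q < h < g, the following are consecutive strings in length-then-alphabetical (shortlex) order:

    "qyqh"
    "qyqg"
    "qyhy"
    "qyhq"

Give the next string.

qyhh

The successor of qyhq increments the rightmost position that isn't already g and resets every position after it to y.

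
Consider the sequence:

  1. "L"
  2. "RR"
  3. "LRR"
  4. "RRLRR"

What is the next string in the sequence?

This is a Fibonacci-style word recurrence s(k) = s(k−2)·s(k−1): e.g. L·RR = LRR.
Continuing: LRR · RRLRR gives term 5.

LRRRRLRR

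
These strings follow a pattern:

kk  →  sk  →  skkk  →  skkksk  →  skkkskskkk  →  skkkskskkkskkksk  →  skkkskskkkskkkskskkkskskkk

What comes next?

skkkskskkkskkkskskkkskskkkskkkskskkkskkksk

Each term (from the third on) is the previous term followed by the one before it: term 3 = sk·kk = skkk.
The next term joins skkkskskkkskkkskskkkskskkk and skkkskskkkskkksk.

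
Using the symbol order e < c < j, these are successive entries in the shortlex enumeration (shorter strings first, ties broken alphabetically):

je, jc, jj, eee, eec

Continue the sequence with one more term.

eej

The successor of eec increments the rightmost position that isn't already j and resets every position after it to e.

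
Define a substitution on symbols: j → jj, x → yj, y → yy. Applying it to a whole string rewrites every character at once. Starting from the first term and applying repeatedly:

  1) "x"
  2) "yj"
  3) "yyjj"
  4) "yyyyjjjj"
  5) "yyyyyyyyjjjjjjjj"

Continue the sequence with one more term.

Rewriting the 16 symbols of yyyyyyyyjjjjjjjj one by one yields yy yy yy yy yy yy yy yy jj jj jj jj jj jj jj jj; concatenated:

yyyyyyyyyyyyyyyyjjjjjjjjjjjjjjjj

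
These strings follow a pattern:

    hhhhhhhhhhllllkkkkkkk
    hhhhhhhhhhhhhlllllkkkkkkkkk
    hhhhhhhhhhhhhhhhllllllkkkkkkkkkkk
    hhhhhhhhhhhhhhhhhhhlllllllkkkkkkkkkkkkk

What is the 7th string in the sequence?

hhhhhhhhhhhhhhhhhhhhhhhhhhhhllllllllllkkkkkkkkkkkkkkkkkkk

Each string has the form h^{3n+1} l^{n+1} k^{2n+1}, where the shown terms are n = 3, 4, 5, 6.
Setting n = 9 gives 28, 10, 19 characters in each block.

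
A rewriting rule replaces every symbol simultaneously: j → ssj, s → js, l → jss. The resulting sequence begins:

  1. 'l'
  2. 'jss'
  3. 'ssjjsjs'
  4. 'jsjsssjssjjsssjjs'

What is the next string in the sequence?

Replace each of the 17 characters of jsjsssjssjjsssjjs in place — ssj js ssj js js js ssj js js ssj ssj js js js ssj ssj js — and concatenate.

ssjjsssjjsjsjsssjjsjsssjssjjsjsjsssjssjjs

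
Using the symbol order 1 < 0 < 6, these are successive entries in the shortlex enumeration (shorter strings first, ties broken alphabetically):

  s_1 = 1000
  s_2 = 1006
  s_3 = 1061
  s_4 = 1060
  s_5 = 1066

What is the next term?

Find the rightmost character of 1066 below 6, bump it to the next letter, and reset everything to its right to 1.

1611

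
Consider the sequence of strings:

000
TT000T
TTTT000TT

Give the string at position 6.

TTTTTTTTTT000TTTTT

Each term wraps the previous one in TT on the left and T on the right.
From TTTT000TT, 3 further steps: TTTT000TT → TTTTTT000TTT → TTTTTTTT000TTTT → (answer).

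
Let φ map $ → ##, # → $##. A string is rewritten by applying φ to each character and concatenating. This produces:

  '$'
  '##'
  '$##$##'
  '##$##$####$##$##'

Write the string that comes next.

Rewriting the 16 symbols of ##$##$####$##$## one by one yields $## $## ## $## $## ## $## $## $## $## ## $## $## ## $## $##; concatenated:

$##$####$##$####$##$##$##$####$##$####$##$##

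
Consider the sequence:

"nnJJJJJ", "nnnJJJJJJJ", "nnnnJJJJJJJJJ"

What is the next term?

nnnnnJJJJJJJJJJJ

Term n consists of n n's, followed by 2n+1 J's, where the shown terms are n = 2, 3, 4.
Setting n = 5 gives 5, 11 characters in each block.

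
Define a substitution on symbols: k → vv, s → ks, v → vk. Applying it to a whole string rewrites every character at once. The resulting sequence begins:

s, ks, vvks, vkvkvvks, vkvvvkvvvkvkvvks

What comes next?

Rewriting the 16 symbols of vkvvvkvvvkvkvvks one by one yields vk vv vk vk vk vv vk vk vk vv vk vv vk vk vv ks; concatenated:

vkvvvkvkvkvvvkvkvkvvvkvvvkvkvvks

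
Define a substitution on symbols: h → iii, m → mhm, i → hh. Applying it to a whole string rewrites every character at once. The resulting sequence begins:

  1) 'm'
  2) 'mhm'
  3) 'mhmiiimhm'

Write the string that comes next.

Expanding mhmiiimhm: m→mhm, h→iii, m→mhm, i→hh, i→hh, i→hh, m→mhm, h→iii, m→mhm. Concatenated: mhm iii mhm hh hh hh mhm iii mhm.

mhmiiimhmhhhhhhmhmiiimhm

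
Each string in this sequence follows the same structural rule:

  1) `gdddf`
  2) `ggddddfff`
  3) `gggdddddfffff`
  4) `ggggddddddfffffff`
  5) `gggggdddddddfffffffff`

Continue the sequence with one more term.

Each string has the form g^{n} d^{n+2} f^{2n-1} (n = 1, 2, …).
At n = 6 the blocks have lengths 6, 8, 11.

ggggggddddddddfffffffffff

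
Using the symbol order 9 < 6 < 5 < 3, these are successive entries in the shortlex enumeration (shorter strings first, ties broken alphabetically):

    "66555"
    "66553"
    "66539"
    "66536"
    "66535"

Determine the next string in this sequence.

66533

Treat 66535 as a base-4 numeral over the given alphabet and add one, carrying through any trailing 3's.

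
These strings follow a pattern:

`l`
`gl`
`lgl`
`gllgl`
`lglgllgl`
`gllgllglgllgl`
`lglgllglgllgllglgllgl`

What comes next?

gllgllglgllgllglgllglgllgllglgllgl

This is a Fibonacci-style word recurrence s(k) = s(k−2)·s(k−1): e.g. l·gl = lgl.
So term 8 is gllgllglgllgl·lglgllglgllgllglgllgl.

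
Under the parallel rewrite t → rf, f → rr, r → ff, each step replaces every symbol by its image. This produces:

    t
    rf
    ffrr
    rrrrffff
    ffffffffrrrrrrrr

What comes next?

rrrrrrrrrrrrrrrrffffffffffffffff

Replace each of the 16 characters of ffffffffrrrrrrrr in place — rr rr rr rr rr rr rr rr ff ff ff ff ff ff ff ff — and concatenate.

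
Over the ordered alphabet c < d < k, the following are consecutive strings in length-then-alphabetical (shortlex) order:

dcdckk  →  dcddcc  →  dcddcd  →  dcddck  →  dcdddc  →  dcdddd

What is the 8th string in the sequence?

Stepping forward 2 times from dcdddd: dcdddd → dcdddk, then the target.

dcddkc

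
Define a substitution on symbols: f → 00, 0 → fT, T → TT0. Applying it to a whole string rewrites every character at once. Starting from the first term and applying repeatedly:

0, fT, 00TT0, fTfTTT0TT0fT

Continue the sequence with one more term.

00TT000TT0TT0TT0fTTT0TT0fT00TT0

Expanding fTfTTT0TT0fT: f→00, T→TT0, f→00, T→TT0, T→TT0, T→TT0, 0→fT, T→TT0, T→TT0, 0→fT, f→00, T→TT0. Concatenated: 00 TT0 00 TT0 TT0 TT0 fT TT0 TT0 fT 00 TT0.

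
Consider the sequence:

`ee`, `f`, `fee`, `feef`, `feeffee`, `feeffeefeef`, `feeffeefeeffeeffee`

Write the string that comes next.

feeffeefeeffeeffeefeeffeefeef

From term 3 onward, concatenate the last term with the second-to-last: f·ee = fee, fee·f = feef, …
The next term joins feeffeefeeffeeffee and feeffeefeef.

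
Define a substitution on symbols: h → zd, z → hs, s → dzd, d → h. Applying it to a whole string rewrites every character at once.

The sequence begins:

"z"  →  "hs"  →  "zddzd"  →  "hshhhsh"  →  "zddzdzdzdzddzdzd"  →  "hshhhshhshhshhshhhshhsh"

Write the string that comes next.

Rewriting the 23 symbols of hshhhshhshhshhshhhshhsh one by one yields zd dzd zd zd zd dzd zd zd dzd zd zd dzd zd zd dzd zd zd zd dzd zd zd dzd zd; concatenated:

zddzdzdzdzddzdzdzddzdzdzddzdzdzddzdzdzdzddzdzdzddzdzd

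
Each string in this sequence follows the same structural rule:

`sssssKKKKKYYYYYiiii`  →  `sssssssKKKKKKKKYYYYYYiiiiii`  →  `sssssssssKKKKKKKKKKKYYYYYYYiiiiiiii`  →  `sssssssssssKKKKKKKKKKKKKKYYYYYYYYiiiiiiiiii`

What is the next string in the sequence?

Each string has the form s^{2n+1} K^{3n-1} Y^{n+3} i^{2n}, where the shown terms are n = 2, 3, 4, 5.
For the next term, n = 6, so the run lengths are 13, 17, 9, 12.

sssssssssssssKKKKKKKKKKKKKKKKKYYYYYYYYYiiiiiiiiiiii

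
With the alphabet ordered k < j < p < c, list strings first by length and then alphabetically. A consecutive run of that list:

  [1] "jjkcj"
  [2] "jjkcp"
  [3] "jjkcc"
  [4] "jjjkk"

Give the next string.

jjjkj

Treat jjjkk as a base-4 numeral over the given alphabet and add one, carrying through any trailing c's.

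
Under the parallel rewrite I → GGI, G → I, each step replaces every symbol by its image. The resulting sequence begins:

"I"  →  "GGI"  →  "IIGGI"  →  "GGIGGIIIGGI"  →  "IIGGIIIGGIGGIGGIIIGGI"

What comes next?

GGIGGIIIGGIGGIGGIIIGGIIIGGIIIGGIGGIGGIIIGGI

Replace each of the 21 characters of IIGGIIIGGIGGIGGIIIGGI in place — GGI GGI I I GGI GGI GGI I I GGI I I GGI I I GGI GGI GGI I I GGI — and concatenate.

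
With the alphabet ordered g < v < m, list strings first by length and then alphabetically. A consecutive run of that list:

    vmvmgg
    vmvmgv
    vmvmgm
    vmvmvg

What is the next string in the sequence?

Treat vmvmvg as a base-3 numeral over the given alphabet and add one, carrying through any trailing m's.

vmvmvv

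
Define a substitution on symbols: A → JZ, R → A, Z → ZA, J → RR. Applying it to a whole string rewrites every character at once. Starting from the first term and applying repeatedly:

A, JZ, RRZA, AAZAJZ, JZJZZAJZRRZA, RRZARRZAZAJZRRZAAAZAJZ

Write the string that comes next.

AAZAJZAAZAJZZAJZRRZAAAZAJZJZJZZAJZRRZA

φ(RRZARRZAZAJZRRZAAAZAJZ) expands symbol-by-symbol to A A ZA JZ A A ZA JZ ZA JZ RR ZA A A ZA JZ JZ JZ ZA JZ RR ZA; joining the 22 pieces gives the next term.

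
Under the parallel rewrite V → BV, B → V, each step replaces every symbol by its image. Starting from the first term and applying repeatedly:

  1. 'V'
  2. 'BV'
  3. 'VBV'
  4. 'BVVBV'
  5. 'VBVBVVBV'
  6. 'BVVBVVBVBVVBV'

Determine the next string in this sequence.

Rewriting the 13 symbols of BVVBVVBVBVVBV one by one yields V BV BV V BV BV V BV V BV BV V BV; concatenated:

VBVBVVBVBVVBVVBVBVVBV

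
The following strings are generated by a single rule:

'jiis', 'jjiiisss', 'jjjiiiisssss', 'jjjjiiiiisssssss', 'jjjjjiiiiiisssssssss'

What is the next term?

jjjjjjiiiiiiisssssssssss

Reading off run lengths: j runs 1, 2, 3, 4, 5; i runs 2, 3, 4, 5, 6; s runs 1, 3, 5, 7, 9 — each is linear in n (n = 1, 2, …).
For the next term, n = 6, so the run lengths are 6, 7, 11.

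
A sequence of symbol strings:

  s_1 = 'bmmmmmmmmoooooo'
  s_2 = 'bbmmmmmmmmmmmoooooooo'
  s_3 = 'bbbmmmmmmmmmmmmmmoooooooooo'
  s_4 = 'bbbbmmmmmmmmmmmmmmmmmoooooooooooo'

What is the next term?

The n-th term is n-1 b's then 3n+2 m's then 2n+2 o's, where the shown terms are n = 2, 3, 4, 5.
Setting n = 6 gives 5, 20, 14 characters in each block.

bbbbbmmmmmmmmmmmmmmmmmmmmoooooooooooooo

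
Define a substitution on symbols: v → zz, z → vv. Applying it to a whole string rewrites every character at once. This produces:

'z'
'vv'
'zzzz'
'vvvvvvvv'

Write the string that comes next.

Expanding vvvvvvvv: v→zz, v→zz, v→zz, v→zz, v→zz, v→zz, v→zz, v→zz. Concatenated: zz zz zz zz zz zz zz zz.

zzzzzzzzzzzzzzzz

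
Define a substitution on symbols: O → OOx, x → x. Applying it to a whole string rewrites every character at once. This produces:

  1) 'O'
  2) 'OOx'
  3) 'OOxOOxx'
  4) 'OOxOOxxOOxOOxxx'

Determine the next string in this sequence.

Rewriting the 15 symbols of OOxOOxxOOxOOxxx one by one yields OOx OOx x OOx OOx x x OOx OOx x OOx OOx x x x; concatenated:

OOxOOxxOOxOOxxxOOxOOxxOOxOOxxxx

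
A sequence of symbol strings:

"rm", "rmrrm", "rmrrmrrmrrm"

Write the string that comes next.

Each string is two copies of the previous one joined by 'r'.
So the next term is two copies of rmrrmrrmrrm with 'r' between the halves.

rmrrmrrmrrmrrmrrmrrmrrm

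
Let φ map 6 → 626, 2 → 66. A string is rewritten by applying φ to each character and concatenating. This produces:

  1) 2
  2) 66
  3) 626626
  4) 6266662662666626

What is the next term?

62666626626626626666266266662662662662666626

Replace each of the 16 characters of 6266662662666626 in place — 626 66 626 626 626 626 66 626 626 66 626 626 626 626 66 626 — and concatenate.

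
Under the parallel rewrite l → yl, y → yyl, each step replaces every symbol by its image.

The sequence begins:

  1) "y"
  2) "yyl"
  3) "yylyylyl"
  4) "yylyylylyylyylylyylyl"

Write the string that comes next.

yylyylylyylyylylyylylyylyylylyylyylylyylylyylyylylyylyl

φ(yylyylylyylyylylyylyl) expands symbol-by-symbol to yyl yyl yl yyl yyl yl yyl yl yyl yyl yl yyl yyl yl yyl yl yyl yyl yl yyl yl; joining the 21 pieces gives the next term.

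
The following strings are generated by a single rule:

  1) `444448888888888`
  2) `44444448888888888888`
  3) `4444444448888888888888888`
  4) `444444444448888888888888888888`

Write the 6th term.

The n-th term is 2n-1 4's then 3n+1 8's, where the shown terms are n = 3, 4, 5, 6.
Setting n = 8 gives 15, 25 characters in each block.

4444444444444448888888888888888888888888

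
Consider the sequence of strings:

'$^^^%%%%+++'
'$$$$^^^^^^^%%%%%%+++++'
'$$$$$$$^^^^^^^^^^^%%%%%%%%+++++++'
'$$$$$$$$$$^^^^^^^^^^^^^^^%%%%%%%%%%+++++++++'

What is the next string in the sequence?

$$$$$$$$$$$$$^^^^^^^^^^^^^^^^^^^%%%%%%%%%%%%+++++++++++

Term n consists of 3n-2 $'s, followed by 4n-1 ^'s, followed by 2n+2 %'s, followed by 2n+1 +'s (n = 1, 2, …).
At n = 5 the blocks have lengths 13, 19, 12, 11.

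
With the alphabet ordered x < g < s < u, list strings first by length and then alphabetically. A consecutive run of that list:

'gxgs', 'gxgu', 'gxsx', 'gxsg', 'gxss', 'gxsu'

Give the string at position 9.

gxus

Advancing 3 positions from gxsu through gxsu → gxux → gxug reaches term 9.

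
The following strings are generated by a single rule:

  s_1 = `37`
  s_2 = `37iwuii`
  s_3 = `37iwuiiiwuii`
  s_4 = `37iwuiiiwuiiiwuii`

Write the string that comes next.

37iwuiiiwuiiiwuiiiwuii

Every step adds iwuii to the end: s(k+1) = s(k)·iwuii.
So the next term is 37iwuiiiwuiiiwuii·iwuii.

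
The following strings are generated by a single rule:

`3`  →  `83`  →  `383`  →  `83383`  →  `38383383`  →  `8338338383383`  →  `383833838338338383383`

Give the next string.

8338338383383383833838338338383383

Each term (from the third on) is the two preceding terms concatenated in order: term 3 = 3·83 = 383.
The next term joins 8338338383383 and 383833838338338383383.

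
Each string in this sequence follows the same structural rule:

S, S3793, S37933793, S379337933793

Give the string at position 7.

S379337933793379337933793

The strings grow by a fixed suffix 3793 each time.
From S379337933793, 3 further steps: S379337933793 → S3793379337933793 → S37933793379337933793 → (answer).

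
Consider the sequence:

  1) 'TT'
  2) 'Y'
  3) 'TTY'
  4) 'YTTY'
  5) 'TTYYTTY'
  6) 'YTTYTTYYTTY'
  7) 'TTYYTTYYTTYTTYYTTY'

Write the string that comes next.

From term 3 onward, concatenate the second-to-last term with the last: TT·Y = TTY, Y·TTY = YTTY, …
The next term joins YTTYTTYYTTY and TTYYTTYYTTYTTYYTTY.

YTTYTTYYTTYTTYYTTYYTTYTTYYTTY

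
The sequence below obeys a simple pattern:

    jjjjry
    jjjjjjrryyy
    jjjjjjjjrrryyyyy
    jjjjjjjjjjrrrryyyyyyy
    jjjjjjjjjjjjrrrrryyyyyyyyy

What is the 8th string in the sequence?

jjjjjjjjjjjjjjjjjjrrrrrrrryyyyyyyyyyyyyyy

Reading off run lengths: j runs 4, 6, 8, 10, 12; r runs 1, 2, 3, 4, 5; y runs 1, 3, 5, 7, 9 — each is linear in n (n = 1, 2, …).
Setting n = 8 gives 18, 8, 15 characters in each block.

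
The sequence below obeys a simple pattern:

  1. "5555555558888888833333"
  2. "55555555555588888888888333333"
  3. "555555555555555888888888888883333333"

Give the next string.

5555555555555555558888888888888888833333333

The n-th term is 3n+3 5's then 3n+2 8's then n+3 3's, where the shown terms are n = 2, 3, 4.
At n = 5 the blocks have lengths 18, 17, 8.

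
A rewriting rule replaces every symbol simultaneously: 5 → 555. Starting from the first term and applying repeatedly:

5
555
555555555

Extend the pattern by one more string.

Rewriting each symbol of 555555555: 5→555, 5→555, 5→555, 5→555, 5→555, 5→555, 5→555, 5→555, 5→555, which concatenates to 555 555 555 555 555 555 555 555 555.

555555555555555555555555555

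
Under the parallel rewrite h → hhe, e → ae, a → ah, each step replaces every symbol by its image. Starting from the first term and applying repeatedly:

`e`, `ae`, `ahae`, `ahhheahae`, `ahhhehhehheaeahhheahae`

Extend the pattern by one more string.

ahhhehhehheaehhehheaehhehheaeahaeahhhehhehheaeahhheahae

Replace each of the 22 characters of ahhhehhehheaeahhheahae in place — ah hhe hhe hhe ae hhe hhe ae hhe hhe ae ah ae ah hhe hhe hhe ae ah hhe ah ae — and concatenate.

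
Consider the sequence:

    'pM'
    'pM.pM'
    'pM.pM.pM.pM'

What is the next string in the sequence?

Each string is two copies of the previous one joined by '.'.
Doubling pM.pM.pM.pM with '.' between the halves:

pM.pM.pM.pM.pM.pM.pM.pM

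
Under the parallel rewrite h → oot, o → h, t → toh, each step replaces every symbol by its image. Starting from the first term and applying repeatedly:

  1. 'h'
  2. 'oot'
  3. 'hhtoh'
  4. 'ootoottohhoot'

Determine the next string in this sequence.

Applying the rule to each of the 13 symbols of ootoottohhoot gives the pieces h h toh h h toh toh h oot oot h h toh, which concatenate to the answer.

hhtohhhtohtohhootoothhtoh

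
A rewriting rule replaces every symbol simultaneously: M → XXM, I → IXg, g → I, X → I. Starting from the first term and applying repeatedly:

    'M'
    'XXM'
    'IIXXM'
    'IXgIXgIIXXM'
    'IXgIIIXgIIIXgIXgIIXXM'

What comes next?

IXgIIIXgIXgIXgIIIXgIXgIXgIIIXgIIIXgIXgIIXXM

Replace each of the 21 characters of IXgIIIXgIIIXgIXgIIXXM in place — IXg I I IXg IXg IXg I I IXg IXg IXg I I IXg I I IXg IXg I I XXM — and concatenate.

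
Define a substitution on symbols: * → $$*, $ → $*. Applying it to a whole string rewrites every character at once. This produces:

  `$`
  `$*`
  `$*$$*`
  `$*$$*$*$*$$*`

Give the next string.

Rewriting each symbol of $*$$*$*$*$$*: $→$*, *→$$*, $→$*, $→$*, *→$$*, $→$*, *→$$*, $→$*, *→$$*, $→$*, $→$*, *→$$*, which concatenates to $* $$* $* $* $$* $* $$* $* $$* $* $* $$*.

$*$$*$*$*$$*$*$$*$*$$*$*$*$$*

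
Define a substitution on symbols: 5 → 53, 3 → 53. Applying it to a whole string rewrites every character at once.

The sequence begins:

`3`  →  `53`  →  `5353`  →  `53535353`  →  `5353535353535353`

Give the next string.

Applying the rule to each of the 16 symbols of 5353535353535353 gives the pieces 53 53 53 53 53 53 53 53 53 53 53 53 53 53 53 53, which concatenate to the answer.

53535353535353535353535353535353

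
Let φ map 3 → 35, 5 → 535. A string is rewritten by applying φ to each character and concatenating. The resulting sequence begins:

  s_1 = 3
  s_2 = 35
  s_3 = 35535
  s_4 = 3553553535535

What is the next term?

Replace each of the 13 characters of 3553553535535 in place — 35 535 535 35 535 535 35 535 35 535 535 35 535 — and concatenate.

3553553535535535355353553553535535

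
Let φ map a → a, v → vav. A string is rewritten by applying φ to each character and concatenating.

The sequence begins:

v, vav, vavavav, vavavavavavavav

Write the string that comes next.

Rewriting the 15 symbols of vavavavavavavav one by one yields vav a vav a vav a vav a vav a vav a vav a vav; concatenated:

vavavavavavavavavavavavavavavav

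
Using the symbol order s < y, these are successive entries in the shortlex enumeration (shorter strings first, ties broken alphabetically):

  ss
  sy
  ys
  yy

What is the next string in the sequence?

yy is the last string of length 2, so the next is the first of length 3: s repeated 3 times.

sss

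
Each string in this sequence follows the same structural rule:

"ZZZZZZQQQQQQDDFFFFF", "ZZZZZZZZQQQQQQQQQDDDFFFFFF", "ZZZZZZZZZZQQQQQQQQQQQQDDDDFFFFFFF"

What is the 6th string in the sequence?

ZZZZZZZZZZZZZZZZQQQQQQQQQQQQQQQQQQQQQDDDDDDDFFFFFFFFFF

Each string has the form Z^{2n+2} Q^{3n} D^{n} F^{n+3}, where the shown terms are n = 2, 3, 4.
At n = 7 the blocks have lengths 16, 21, 7, 10.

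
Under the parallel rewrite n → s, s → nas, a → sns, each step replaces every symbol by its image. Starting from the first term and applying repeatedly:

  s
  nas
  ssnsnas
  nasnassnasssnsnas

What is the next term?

ssnsnasssnsnasnasssnsnasnasnassnasssnsnas

Replace each of the 17 characters of nasnassnasssnsnas in place — s sns nas s sns nas nas s sns nas nas nas s nas s sns nas — and concatenate.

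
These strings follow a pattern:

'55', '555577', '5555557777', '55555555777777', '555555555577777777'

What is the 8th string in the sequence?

555555555555555577777777777777

s(k+1) = 55·s(k)·77, so each term gains 55 as a prefix and 77 as a suffix.
From 555555555577777777, 3 further steps: 555555555577777777 → 5555555555557777777777 → 55555555555555777777777777 → (answer).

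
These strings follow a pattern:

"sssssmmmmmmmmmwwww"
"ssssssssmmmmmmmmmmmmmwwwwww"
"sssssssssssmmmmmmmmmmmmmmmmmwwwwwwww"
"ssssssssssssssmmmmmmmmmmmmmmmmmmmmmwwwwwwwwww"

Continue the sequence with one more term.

Reading off run lengths: s runs 5, 8, 11, 14; m runs 9, 13, 17, 21; w runs 4, 6, 8, 10 — each is linear in n, where the shown terms are n = 2, 3, 4, 5.
Setting n = 6 gives 17, 25, 12 characters in each block.

sssssssssssssssssmmmmmmmmmmmmmmmmmmmmmmmmmwwwwwwwwwwww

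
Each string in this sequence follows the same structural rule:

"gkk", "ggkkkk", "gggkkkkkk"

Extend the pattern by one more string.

The n-th term is n g's then 2n k's (n = 1, 2, …).
At n = 4 the blocks have lengths 4, 8.

ggggkkkkkkkk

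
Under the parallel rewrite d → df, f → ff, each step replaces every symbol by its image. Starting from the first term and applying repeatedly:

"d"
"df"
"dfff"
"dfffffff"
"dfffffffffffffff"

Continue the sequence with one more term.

φ(dfffffffffffffff) expands symbol-by-symbol to df ff ff ff ff ff ff ff ff ff ff ff ff ff ff ff; joining the 16 pieces gives the next term.

dfffffffffffffffffffffffffffffff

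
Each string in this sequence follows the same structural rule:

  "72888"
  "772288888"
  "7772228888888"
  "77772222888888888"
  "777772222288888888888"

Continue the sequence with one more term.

7777772222228888888888888

The n-th term is n 7's then n 2's then 2n+1 8's (n = 1, 2, …).
At n = 6 the blocks have lengths 6, 6, 13.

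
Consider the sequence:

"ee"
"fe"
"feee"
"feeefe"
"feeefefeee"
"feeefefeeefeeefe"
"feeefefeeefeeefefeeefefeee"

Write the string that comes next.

From term 3 onward, concatenate the last term with the second-to-last: fe·ee = feee, feee·fe = feeefe, …
Continuing: feeefefeeefeeefefeeefefeee · feeefefeeefeeefe gives term 8.

feeefefeeefeeefefeeefefeeefeeefefeeefeeefe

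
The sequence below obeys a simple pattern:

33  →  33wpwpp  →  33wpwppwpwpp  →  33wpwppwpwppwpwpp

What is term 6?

33wpwppwpwppwpwppwpwppwpwpp

Every step adds wpwpp to the end: s(k+1) = s(k)·wpwpp.
From 33wpwppwpwppwpwpp, 2 further steps: 33wpwppwpwppwpwpp → 33wpwppwpwppwpwppwpwpp → (answer).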